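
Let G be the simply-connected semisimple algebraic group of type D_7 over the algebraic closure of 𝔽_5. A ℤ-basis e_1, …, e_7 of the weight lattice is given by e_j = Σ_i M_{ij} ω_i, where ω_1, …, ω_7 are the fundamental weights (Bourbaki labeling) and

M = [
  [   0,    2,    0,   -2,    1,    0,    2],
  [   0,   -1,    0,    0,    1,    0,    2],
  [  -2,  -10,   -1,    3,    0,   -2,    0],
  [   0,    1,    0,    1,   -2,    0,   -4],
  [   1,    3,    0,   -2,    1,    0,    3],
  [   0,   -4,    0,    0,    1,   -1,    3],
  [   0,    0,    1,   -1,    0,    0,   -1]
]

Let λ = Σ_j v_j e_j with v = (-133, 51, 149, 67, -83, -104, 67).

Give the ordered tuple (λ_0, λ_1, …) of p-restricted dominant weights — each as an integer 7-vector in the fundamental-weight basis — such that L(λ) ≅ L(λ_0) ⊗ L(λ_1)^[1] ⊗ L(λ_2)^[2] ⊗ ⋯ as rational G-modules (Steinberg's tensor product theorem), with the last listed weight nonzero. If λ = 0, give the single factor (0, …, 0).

In the fundamental-weight basis, λ has coordinates c = M·v (v = (-133, 51, 149, 67, -83, -104, 67)):
  c_1 = 0*-133 + 2*51 + 0*149 + -2*67 + 1*-83 + 0*-104 + 2*67 = 19
  c_2 = 0*-133 + -1*51 + 0*149 + 0*67 + 1*-83 + 0*-104 + 2*67 = 0
  c_3 = -2*-133 + -10*51 + -1*149 + 3*67 + 0*-83 + -2*-104 + 0*67 = 16
  c_4 = 0*-133 + 1*51 + 0*149 + 1*67 + -2*-83 + 0*-104 + -4*67 = 16
  c_5 = 1*-133 + 3*51 + 0*149 + -2*67 + 1*-83 + 0*-104 + 3*67 = 4
  c_6 = 0*-133 + -4*51 + 0*149 + 0*67 + 1*-83 + -1*-104 + 3*67 = 18
  c_7 = 0*-133 + 0*51 + 1*149 + -1*67 + 0*-83 + 0*-104 + -1*67 = 15
Writing each c_i in base p = 5:
  c_1 = 19 = 4·5^0 + 3·5^1
  c_2 = 0
  c_3 = 16 = 1·5^0 + 3·5^1
  c_4 = 16 = 1·5^0 + 3·5^1
  c_5 = 4 = 4·5^0
  c_6 = 18 = 3·5^0 + 3·5^1
  c_7 = 15 = 0·5^0 + 3·5^1
λ_0 = (4, 0, 1, 1, 4, 3, 0)
λ_1 = (3, 0, 3, 3, 0, 3, 3)

((4, 0, 1, 1, 4, 3, 0), (3, 0, 3, 3, 0, 3, 3))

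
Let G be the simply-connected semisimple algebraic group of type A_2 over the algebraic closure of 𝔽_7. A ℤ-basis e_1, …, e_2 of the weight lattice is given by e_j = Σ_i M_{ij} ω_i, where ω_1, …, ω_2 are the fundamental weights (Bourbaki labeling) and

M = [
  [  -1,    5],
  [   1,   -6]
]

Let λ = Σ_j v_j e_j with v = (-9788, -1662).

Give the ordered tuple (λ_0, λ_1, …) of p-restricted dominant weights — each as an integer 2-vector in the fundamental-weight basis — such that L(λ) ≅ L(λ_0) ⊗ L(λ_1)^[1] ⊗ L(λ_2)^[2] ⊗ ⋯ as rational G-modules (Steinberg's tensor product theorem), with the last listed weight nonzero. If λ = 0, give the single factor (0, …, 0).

((1, 2), (1, 5), (2, 3), (4, 0))

In the fundamental-weight basis, λ has coordinates c = M·v (v = (-9788, -1662)):
  c_1 = (-1)·(-9788) + (5)·(-1662) = 1478
  c_2 = (1)·(-9788) + (-6)·(-1662) = 184
Base-7 expansion of each c_i:
  c_1 = 1478 = 1·7^0 + 1·7^1 + 2·7^2 + 4·7^3
  c_2 = 184 = 2·7^0 + 5·7^1 + 3·7^2
p-restricted factor λ_0 = (1, 2)
p-restricted factor λ_1 = (1, 5)
p-restricted factor λ_2 = (2, 3)
p-restricted factor λ_3 = (4, 0)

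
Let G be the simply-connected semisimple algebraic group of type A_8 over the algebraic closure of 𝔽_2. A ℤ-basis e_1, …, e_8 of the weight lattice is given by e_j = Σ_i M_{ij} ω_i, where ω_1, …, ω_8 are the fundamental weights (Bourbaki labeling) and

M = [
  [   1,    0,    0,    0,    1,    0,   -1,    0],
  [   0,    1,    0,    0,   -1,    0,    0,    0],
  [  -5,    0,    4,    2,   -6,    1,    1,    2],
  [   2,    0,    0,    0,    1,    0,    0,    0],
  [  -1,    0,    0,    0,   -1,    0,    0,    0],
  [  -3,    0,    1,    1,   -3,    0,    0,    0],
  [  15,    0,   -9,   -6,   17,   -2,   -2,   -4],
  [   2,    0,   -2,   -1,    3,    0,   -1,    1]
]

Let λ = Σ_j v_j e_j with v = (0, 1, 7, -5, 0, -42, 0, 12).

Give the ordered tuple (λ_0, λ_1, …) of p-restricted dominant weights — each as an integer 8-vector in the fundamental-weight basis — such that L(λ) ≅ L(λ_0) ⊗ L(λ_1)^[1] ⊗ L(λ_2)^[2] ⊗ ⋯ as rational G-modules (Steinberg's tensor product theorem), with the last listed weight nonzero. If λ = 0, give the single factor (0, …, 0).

((0, 1, 0, 0, 0, 0, 1, 1), (0, 0, 0, 0, 0, 1, 1, 1))

Converting to the ω-basis (c_i = row i of M dotted with v = (0, 1, 7, -5, 0, -42, 0, 12)):
  c_1 = 1·0 + 0·1 + 0·7 + (0)·(-5) + 1·0 + (0)·(-42) + (-1)·(0) + 0·12 = 0
  c_2 = 0·0 + 1·1 + 0·7 + (0)·(-5) + (-1)·(0) + (0)·(-42) + 0·0 + 0·12 = 1
  c_3 = (-5)·(0) + 0·1 + 4·7 + (2)·(-5) + (-6)·(0) + (1)·(-42) + 1·0 + 2·12 = 0
  c_4 = 2·0 + 0·1 + 0·7 + (0)·(-5) + 1·0 + (0)·(-42) + 0·0 + 0·12 = 0
  c_5 = (-1)·(0) + 0·1 + 0·7 + (0)·(-5) + (-1)·(0) + (0)·(-42) + 0·0 + 0·12 = 0
  c_6 = (-3)·(0) + 0·1 + 1·7 + (1)·(-5) + (-3)·(0) + (0)·(-42) + 0·0 + 0·12 = 2
  c_7 = 15·0 + 0·1 + (-9)·(7) + (-6)·(-5) + 17·0 + (-2)·(-42) + (-2)·(0) + (-4)·(12) = 3
  c_8 = 2·0 + 0·1 + (-2)·(7) + (-1)·(-5) + 3·0 + (0)·(-42) + (-1)·(0) + 1·12 = 3
Base-2 expansion of each c_i:
  c_1 = 0
  c_2 = 1 = 1·2^0
  c_3 = 0
  c_4 = 0
  c_5 = 0
  c_6 = 2 = 0·2^0 + 1·2^1
  c_7 = 3 = 1·2^0 + 1·2^1
  c_8 = 3 = 1·2^0 + 1·2^1
Factor λ_0 = (0, 1, 0, 0, 0, 0, 1, 1)
Factor λ_1 = (0, 0, 0, 0, 0, 1, 1, 1)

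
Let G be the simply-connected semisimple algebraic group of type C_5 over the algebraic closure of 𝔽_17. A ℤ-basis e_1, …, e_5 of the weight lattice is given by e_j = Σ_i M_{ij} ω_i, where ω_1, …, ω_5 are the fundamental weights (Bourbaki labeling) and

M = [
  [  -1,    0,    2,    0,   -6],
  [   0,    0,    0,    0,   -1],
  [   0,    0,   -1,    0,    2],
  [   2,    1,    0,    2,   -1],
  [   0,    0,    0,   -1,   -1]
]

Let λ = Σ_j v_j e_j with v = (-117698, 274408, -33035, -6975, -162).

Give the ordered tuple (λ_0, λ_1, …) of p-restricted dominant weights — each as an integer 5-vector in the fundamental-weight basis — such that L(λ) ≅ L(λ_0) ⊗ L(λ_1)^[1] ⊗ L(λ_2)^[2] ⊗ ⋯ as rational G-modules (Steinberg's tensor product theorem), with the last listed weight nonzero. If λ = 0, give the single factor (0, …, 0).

((2, 9, 3, 13, 14), (0, 9, 3, 4, 11), (12, 0, 11, 2, 7), (10, 0, 6, 5, 1))

In the fundamental-weight basis, λ has coordinates c = M·v (v = (-117698, 274408, -33035, -6975, -162)):
  c_1 = (-1)·(-117698) + (0)·(274408) + (2)·(-33035) + (0)·(-6975) + (-6)·(-162) = 52600
  c_2 = (0)·(-117698) + (0)·(274408) + (0)·(-33035) + (0)·(-6975) + (-1)·(-162) = 162
  c_3 = (0)·(-117698) + (0)·(274408) + (-1)·(-33035) + (0)·(-6975) + (2)·(-162) = 32711
  c_4 = (2)·(-117698) + (1)·(274408) + (0)·(-33035) + (2)·(-6975) + (-1)·(-162) = 25224
  c_5 = (0)·(-117698) + (0)·(274408) + (0)·(-33035) + (-1)·(-6975) + (-1)·(-162) = 7137
Writing each c_i in base p = 17:
  c_1 = 52600 = 2·17^0 + 0·17^1 + 12·17^2 + 10·17^3
  c_2 = 162 = 9·17^0 + 9·17^1
  c_3 = 32711 = 3·17^0 + 3·17^1 + 11·17^2 + 6·17^3
  c_4 = 25224 = 13·17^0 + 4·17^1 + 2·17^2 + 5·17^3
  c_5 = 7137 = 14·17^0 + 11·17^1 + 7·17^2 + 1·17^3
Factor λ_0 = (2, 9, 3, 13, 14)
Factor λ_1 = (0, 9, 3, 4, 11)
Factor λ_2 = (12, 0, 11, 2, 7)
Factor λ_3 = (10, 0, 6, 5, 1)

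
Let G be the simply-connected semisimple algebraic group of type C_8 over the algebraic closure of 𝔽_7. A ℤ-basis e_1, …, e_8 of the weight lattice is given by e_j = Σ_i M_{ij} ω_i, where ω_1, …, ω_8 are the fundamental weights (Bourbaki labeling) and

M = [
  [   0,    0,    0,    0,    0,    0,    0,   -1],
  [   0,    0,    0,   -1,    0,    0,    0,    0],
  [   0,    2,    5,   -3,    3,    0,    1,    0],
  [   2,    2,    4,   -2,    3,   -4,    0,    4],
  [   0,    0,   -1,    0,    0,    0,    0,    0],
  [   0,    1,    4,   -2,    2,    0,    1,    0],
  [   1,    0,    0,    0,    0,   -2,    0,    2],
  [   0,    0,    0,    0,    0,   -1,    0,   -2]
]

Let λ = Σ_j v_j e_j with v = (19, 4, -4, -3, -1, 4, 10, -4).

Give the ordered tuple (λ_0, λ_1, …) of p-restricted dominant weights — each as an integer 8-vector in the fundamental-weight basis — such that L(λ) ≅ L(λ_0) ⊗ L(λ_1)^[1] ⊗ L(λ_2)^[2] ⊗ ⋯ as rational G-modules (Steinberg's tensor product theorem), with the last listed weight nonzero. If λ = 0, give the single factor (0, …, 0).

((4, 3, 4, 1, 4, 2, 3, 4),)

Change of basis e → ω: c = M·v where v = (19, 4, -4, -3, -1, 4, 10, -4):
  c_1 = 0·19 + 0·4 + (0)·(-4) + (0)·(-3) + (0)·(-1) + 0·4 + 0·10 + (-1)·(-4) = 4
  c_2 = 0·19 + 0·4 + (0)·(-4) + (-1)·(-3) + (0)·(-1) + 0·4 + 0·10 + (0)·(-4) = 3
  c_3 = 0·19 + 2·4 + (5)·(-4) + (-3)·(-3) + (3)·(-1) + 0·4 + 1·10 + (0)·(-4) = 4
  c_4 = 2·19 + 2·4 + (4)·(-4) + (-2)·(-3) + (3)·(-1) + (-4)·(4) + 0·10 + (4)·(-4) = 1
  c_5 = 0·19 + 0·4 + (-1)·(-4) + (0)·(-3) + (0)·(-1) + 0·4 + 0·10 + (0)·(-4) = 4
  c_6 = 0·19 + 1·4 + (4)·(-4) + (-2)·(-3) + (2)·(-1) + 0·4 + 1·10 + (0)·(-4) = 2
  c_7 = 1·19 + 0·4 + (0)·(-4) + (0)·(-3) + (0)·(-1) + (-2)·(4) + 0·10 + (2)·(-4) = 3
  c_8 = 0·19 + 0·4 + (0)·(-4) + (0)·(-3) + (0)·(-1) + (-1)·(4) + 0·10 + (-2)·(-4) = 4
Base-7 expansion of each c_i:
  c_1 = 4 = 4·7^0
  c_2 = 3 = 3·7^0
  c_3 = 4 = 4·7^0
  c_4 = 1 = 1·7^0
  c_5 = 4 = 4·7^0
  c_6 = 2 = 2·7^0
  c_7 = 3 = 3·7^0
  c_8 = 4 = 4·7^0
Factor λ_0 = (4, 3, 4, 1, 4, 2, 3, 4)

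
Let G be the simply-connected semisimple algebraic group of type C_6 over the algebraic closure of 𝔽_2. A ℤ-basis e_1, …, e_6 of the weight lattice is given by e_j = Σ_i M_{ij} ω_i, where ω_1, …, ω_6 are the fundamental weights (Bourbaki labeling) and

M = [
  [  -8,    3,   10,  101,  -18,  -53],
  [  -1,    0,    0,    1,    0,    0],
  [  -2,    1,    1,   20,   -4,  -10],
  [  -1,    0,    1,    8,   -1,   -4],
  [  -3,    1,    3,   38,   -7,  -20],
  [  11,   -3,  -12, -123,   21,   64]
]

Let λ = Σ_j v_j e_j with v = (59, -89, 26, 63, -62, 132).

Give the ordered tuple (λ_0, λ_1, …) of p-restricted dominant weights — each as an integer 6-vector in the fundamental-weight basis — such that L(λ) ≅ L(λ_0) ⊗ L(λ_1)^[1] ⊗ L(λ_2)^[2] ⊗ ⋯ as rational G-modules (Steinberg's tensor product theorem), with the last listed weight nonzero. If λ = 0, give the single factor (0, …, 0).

Converting to the ω-basis (c_i = row i of M dotted with v = (59, -89, 26, 63, -62, 132)):
  c_1 = (-8)·(59) + (3)·(-89) + (10)·(26) + (101)·(63) + (-18)·(-62) + (-53)·(132) = 4
  c_2 = (-1)·(59) + (0)·(-89) + (0)·(26) + (1)·(63) + (0)·(-62) + (0)·(132) = 4
  c_3 = (-2)·(59) + (1)·(-89) + (1)·(26) + (20)·(63) + (-4)·(-62) + (-10)·(132) = 7
  c_4 = (-1)·(59) + (0)·(-89) + (1)·(26) + (8)·(63) + (-1)·(-62) + (-4)·(132) = 5
  c_5 = (-3)·(59) + (1)·(-89) + (3)·(26) + (38)·(63) + (-7)·(-62) + (-20)·(132) = 0
  c_6 = (11)·(59) + (-3)·(-89) + (-12)·(26) + (-123)·(63) + (21)·(-62) + (64)·(132) = 1
Expand coordinatewise in base 2:
  c_1 = 4 = 0·2^0 + 0·2^1 + 1·2^2
  c_2 = 4 = 0·2^0 + 0·2^1 + 1·2^2
  c_3 = 7 = 1·2^0 + 1·2^1 + 1·2^2
  c_4 = 5 = 1·2^0 + 0·2^1 + 1·2^2
  c_5 = 0
  c_6 = 1 = 1·2^0
p-restricted factor λ_0 = (0, 0, 1, 1, 0, 1)
p-restricted factor λ_1 = (0, 0, 1, 0, 0, 0)
p-restricted factor λ_2 = (1, 1, 1, 1, 0, 0)

((0, 0, 1, 1, 0, 1), (0, 0, 1, 0, 0, 0), (1, 1, 1, 1, 0, 0))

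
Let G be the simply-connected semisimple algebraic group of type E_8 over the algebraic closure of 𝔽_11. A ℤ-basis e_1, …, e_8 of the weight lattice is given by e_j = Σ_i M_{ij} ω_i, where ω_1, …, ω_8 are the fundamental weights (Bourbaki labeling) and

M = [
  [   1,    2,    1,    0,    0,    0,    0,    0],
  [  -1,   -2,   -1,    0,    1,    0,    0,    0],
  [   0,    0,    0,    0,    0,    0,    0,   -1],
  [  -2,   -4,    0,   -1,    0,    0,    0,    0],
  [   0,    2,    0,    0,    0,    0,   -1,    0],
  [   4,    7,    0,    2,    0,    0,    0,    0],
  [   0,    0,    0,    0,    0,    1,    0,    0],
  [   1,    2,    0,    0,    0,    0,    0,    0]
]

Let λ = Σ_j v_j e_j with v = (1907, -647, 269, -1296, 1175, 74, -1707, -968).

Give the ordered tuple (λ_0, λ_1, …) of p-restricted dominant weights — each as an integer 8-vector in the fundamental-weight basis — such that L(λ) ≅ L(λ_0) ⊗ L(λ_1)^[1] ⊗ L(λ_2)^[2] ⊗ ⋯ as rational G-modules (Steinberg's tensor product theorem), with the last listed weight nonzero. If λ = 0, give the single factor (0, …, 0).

Compute c_i = Σ_j M_{ij} v_j with v = (1907, -647, 269, -1296, 1175, 74, -1707, -968):
  c_1 = (1)·(1907) + (2)·(-647) + (1)·(269) + (0)·(-1296) + (0)·(1175) + (0)·(74) + (0)·(-1707) + (0)·(-968) = 882
  c_2 = (-1)·(1907) + (-2)·(-647) + (-1)·(269) + (0)·(-1296) + (1)·(1175) + (0)·(74) + (0)·(-1707) + (0)·(-968) = 293
  c_3 = (0)·(1907) + (0)·(-647) + (0)·(269) + (0)·(-1296) + (0)·(1175) + (0)·(74) + (0)·(-1707) + (-1)·(-968) = 968
  c_4 = (-2)·(1907) + (-4)·(-647) + (0)·(269) + (-1)·(-1296) + (0)·(1175) + (0)·(74) + (0)·(-1707) + (0)·(-968) = 70
  c_5 = (0)·(1907) + (2)·(-647) + (0)·(269) + (0)·(-1296) + (0)·(1175) + (0)·(74) + (-1)·(-1707) + (0)·(-968) = 413
  c_6 = (4)·(1907) + (7)·(-647) + (0)·(269) + (2)·(-1296) + (0)·(1175) + (0)·(74) + (0)·(-1707) + (0)·(-968) = 507
  c_7 = (0)·(1907) + (0)·(-647) + (0)·(269) + (0)·(-1296) + (0)·(1175) + (1)·(74) + (0)·(-1707) + (0)·(-968) = 74
  c_8 = (1)·(1907) + (2)·(-647) + (0)·(269) + (0)·(-1296) + (0)·(1175) + (0)·(74) + (0)·(-1707) + (0)·(-968) = 613
Base-11 expansion of each c_i:
  c_1 = 882 = 2·11^0 + 3·11^1 + 7·11^2
  c_2 = 293 = 7·11^0 + 4·11^1 + 2·11^2
  c_3 = 968 = 0·11^0 + 0·11^1 + 8·11^2
  c_4 = 70 = 4·11^0 + 6·11^1
  c_5 = 413 = 6·11^0 + 4·11^1 + 3·11^2
  c_6 = 507 = 1·11^0 + 2·11^1 + 4·11^2
  c_7 = 74 = 8·11^0 + 6·11^1
  c_8 = 613 = 8·11^0 + 0·11^1 + 5·11^2
λ_0 = (2, 7, 0, 4, 6, 1, 8, 8)
λ_1 = (3, 4, 0, 6, 4, 2, 6, 0)
λ_2 = (7, 2, 8, 0, 3, 4, 0, 5)

((2, 7, 0, 4, 6, 1, 8, 8), (3, 4, 0, 6, 4, 2, 6, 0), (7, 2, 8, 0, 3, 4, 0, 5))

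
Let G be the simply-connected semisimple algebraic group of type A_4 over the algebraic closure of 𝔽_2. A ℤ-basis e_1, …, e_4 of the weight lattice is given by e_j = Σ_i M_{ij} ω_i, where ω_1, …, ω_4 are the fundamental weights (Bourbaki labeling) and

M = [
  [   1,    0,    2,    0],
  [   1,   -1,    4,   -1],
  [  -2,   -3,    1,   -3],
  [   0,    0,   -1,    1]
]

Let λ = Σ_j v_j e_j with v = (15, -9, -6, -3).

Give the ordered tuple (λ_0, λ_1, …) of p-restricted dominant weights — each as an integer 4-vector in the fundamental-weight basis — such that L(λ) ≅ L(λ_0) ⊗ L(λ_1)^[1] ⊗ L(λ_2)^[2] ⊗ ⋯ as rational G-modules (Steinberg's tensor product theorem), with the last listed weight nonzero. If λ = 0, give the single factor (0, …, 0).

((1, 1, 0, 1), (1, 1, 0, 1))

Converting to the ω-basis (c_i = row i of M dotted with v = (15, -9, -6, -3)):
  c_1 = 1·15 + (0)·(-9) + (2)·(-6) + (0)·(-3) = 3
  c_2 = 1·15 + (-1)·(-9) + (4)·(-6) + (-1)·(-3) = 3
  c_3 = (-2)·(15) + (-3)·(-9) + (1)·(-6) + (-3)·(-3) = 0
  c_4 = 0·15 + (0)·(-9) + (-1)·(-6) + (1)·(-3) = 3
p = 2; digits c_i = Σ_j d_{ij}·2^j, 0 ≤ d_{ij} < 2:
  c_1 = 3 = 1·2^0 + 1·2^1
  c_2 = 3 = 1·2^0 + 1·2^1
  c_3 = 0
  c_4 = 3 = 1·2^0 + 1·2^1
Factor λ_0 = (1, 1, 0, 1)
Factor λ_1 = (1, 1, 0, 1)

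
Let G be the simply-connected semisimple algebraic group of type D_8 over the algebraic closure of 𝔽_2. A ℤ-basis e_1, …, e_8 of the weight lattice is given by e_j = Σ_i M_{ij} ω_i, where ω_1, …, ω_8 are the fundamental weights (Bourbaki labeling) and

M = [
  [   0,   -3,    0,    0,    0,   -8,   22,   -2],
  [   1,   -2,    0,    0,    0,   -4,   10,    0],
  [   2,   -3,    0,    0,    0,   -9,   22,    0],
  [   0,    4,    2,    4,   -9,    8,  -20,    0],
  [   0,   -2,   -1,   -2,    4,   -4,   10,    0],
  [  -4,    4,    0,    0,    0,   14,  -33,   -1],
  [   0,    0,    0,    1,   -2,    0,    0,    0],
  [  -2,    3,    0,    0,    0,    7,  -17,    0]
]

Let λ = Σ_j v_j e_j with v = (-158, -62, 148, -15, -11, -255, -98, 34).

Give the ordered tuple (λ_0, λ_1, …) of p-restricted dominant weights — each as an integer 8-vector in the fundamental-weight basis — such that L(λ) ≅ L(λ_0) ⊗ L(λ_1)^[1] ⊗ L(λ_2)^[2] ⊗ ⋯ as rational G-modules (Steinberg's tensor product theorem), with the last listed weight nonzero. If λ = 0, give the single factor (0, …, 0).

((0, 0, 1, 1, 0, 0, 1, 1), (1, 1, 0, 1, 1, 1, 1, 1), (0, 1, 0, 1, 0, 1, 1, 0), (0, 0, 1, 0, 0, 1, 0, 1))

Change of basis e → ω: c = M·v where v = (-158, -62, 148, -15, -11, -255, -98, 34):
  c_1 = 0*-158 + -3*-62 + 0*148 + 0*-15 + 0*-11 + -8*-255 + 22*-98 + -2*34 = 2
  c_2 = 1*-158 + -2*-62 + 0*148 + 0*-15 + 0*-11 + -4*-255 + 10*-98 + 0*34 = 6
  c_3 = 2*-158 + -3*-62 + 0*148 + 0*-15 + 0*-11 + -9*-255 + 22*-98 + 0*34 = 9
  c_4 = 0*-158 + 4*-62 + 2*148 + 4*-15 + -9*-11 + 8*-255 + -20*-98 + 0*34 = 7
  c_5 = 0*-158 + -2*-62 + -1*148 + -2*-15 + 4*-11 + -4*-255 + 10*-98 + 0*34 = 2
  c_6 = -4*-158 + 4*-62 + 0*148 + 0*-15 + 0*-11 + 14*-255 + -33*-98 + -1*34 = 14
  c_7 = 0*-158 + 0*-62 + 0*148 + 1*-15 + -2*-11 + 0*-255 + 0*-98 + 0*34 = 7
  c_8 = -2*-158 + 3*-62 + 0*148 + 0*-15 + 0*-11 + 7*-255 + -17*-98 + 0*34 = 11
Expand coordinatewise in base 2:
  c_1 = 2 = 0·2^0 + 1·2^1
  c_2 = 6 = 0·2^0 + 1·2^1 + 1·2^2
  c_3 = 9 = 1·2^0 + 0·2^1 + 0·2^2 + 1·2^3
  c_4 = 7 = 1·2^0 + 1·2^1 + 1·2^2
  c_5 = 2 = 0·2^0 + 1·2^1
  c_6 = 14 = 0·2^0 + 1·2^1 + 1·2^2 + 1·2^3
  c_7 = 7 = 1·2^0 + 1·2^1 + 1·2^2
  c_8 = 11 = 1·2^0 + 1·2^1 + 0·2^2 + 1·2^3
p-restricted factor λ_0 = (0, 0, 1, 1, 0, 0, 1, 1)
p-restricted factor λ_1 = (1, 1, 0, 1, 1, 1, 1, 1)
p-restricted factor λ_2 = (0, 1, 0, 1, 0, 1, 1, 0)
p-restricted factor λ_3 = (0, 0, 1, 0, 0, 1, 0, 1)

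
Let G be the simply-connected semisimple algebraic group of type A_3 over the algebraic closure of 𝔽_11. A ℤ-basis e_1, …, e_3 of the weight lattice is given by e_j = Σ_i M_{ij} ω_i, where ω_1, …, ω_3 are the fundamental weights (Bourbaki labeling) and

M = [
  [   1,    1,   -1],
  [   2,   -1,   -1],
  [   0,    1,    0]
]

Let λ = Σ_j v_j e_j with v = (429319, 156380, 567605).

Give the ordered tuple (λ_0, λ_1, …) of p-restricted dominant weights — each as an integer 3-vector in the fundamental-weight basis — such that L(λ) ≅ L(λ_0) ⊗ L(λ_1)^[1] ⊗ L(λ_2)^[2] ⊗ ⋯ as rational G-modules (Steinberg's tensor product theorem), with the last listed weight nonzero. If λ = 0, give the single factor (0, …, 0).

Compute c_i = Σ_j M_{ij} v_j with v = (429319, 156380, 567605):
  c_1 = (1)·(429319) + (1)·(156380) + (-1)·(567605) = 18094
  c_2 = (2)·(429319) + (-1)·(156380) + (-1)·(567605) = 134653
  c_3 = (0)·(429319) + (1)·(156380) + (0)·(567605) = 156380
Base-11 expansion of each c_i:
  c_1 = 18094 = 10·11^0 + 5·11^1 + 6·11^2 + 2·11^3 + 1·11^4
  c_2 = 134653 = 2·11^0 + 9·11^1 + 1·11^2 + 2·11^3 + 9·11^4
  c_3 = 156380 = 4·11^0 + 4·11^1 + 5·11^2 + 7·11^3 + 10·11^4
λ_0 = (10, 2, 4)
λ_1 = (5, 9, 4)
λ_2 = (6, 1, 5)
λ_3 = (2, 2, 7)
λ_4 = (1, 9, 10)

((10, 2, 4), (5, 9, 4), (6, 1, 5), (2, 2, 7), (1, 9, 10))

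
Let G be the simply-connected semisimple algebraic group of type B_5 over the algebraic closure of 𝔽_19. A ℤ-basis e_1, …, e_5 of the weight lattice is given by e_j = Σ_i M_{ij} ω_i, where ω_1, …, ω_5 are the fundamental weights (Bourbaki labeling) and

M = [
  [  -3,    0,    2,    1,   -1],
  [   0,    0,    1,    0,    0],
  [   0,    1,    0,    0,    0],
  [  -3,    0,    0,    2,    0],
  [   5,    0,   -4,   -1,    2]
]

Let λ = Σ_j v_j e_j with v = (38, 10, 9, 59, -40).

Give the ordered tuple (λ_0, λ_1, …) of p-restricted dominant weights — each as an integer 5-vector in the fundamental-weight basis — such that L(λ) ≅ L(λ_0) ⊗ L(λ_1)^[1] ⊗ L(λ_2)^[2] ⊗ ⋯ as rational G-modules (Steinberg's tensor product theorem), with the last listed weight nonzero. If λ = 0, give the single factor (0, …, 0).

In the fundamental-weight basis, λ has coordinates c = M·v (v = (38, 10, 9, 59, -40)):
  c_1 = -3*38 + 0*10 + 2*9 + 1*59 + -1*-40 = 3
  c_2 = 0*38 + 0*10 + 1*9 + 0*59 + 0*-40 = 9
  c_3 = 0*38 + 1*10 + 0*9 + 0*59 + 0*-40 = 10
  c_4 = -3*38 + 0*10 + 0*9 + 2*59 + 0*-40 = 4
  c_5 = 5*38 + 0*10 + -4*9 + -1*59 + 2*-40 = 15
p = 19; digits c_i = Σ_j d_{ij}·19^j, 0 ≤ d_{ij} < 19:
  c_1 = 3 = 3·19^0
  c_2 = 9 = 9·19^0
  c_3 = 10 = 10·19^0
  c_4 = 4 = 4·19^0
  c_5 = 15 = 15·19^0
Factor λ_0 = (3, 9, 10, 4, 15)

((3, 9, 10, 4, 15),)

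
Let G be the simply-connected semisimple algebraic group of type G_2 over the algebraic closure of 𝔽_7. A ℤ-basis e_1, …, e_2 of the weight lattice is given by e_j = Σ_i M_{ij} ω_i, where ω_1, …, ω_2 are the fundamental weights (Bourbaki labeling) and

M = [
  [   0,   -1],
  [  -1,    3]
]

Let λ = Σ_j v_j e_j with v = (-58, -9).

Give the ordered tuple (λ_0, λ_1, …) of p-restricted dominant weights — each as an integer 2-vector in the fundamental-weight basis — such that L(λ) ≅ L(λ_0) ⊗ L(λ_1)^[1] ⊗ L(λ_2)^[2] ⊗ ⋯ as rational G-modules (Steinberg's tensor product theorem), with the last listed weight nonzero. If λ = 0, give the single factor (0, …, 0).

((2, 3), (1, 4))

In the fundamental-weight basis, λ has coordinates c = M·v (v = (-58, -9)):
  c_1 = (0)·(-58) + (-1)·(-9) = 9
  c_2 = (-1)·(-58) + (3)·(-9) = 31
Base-7 expansion of each c_i:
  c_1 = 9 = 2·7^0 + 1·7^1
  c_2 = 31 = 3·7^0 + 4·7^1
Factor λ_0 = (2, 3)
Factor λ_1 = (1, 4)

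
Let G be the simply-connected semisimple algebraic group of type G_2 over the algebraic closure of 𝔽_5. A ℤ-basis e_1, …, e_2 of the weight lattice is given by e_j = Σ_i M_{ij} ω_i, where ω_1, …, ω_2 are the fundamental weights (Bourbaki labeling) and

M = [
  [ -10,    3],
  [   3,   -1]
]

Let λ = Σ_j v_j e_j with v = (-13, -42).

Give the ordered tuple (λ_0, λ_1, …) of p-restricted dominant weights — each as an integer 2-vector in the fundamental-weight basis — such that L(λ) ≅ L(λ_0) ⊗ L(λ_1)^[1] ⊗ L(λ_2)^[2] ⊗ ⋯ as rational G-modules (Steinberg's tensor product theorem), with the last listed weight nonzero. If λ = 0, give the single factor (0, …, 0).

ω-coordinates c = M·v, v = (-13, -42):
  c_1 = -10*-13 + 3*-42 = 4
  c_2 = 3*-13 + -1*-42 = 3
Expand coordinatewise in base 5:
  c_1 = 4 = 4·5^0
  c_2 = 3 = 3·5^0
p-restricted factor λ_0 = (4, 3)

((4, 3),)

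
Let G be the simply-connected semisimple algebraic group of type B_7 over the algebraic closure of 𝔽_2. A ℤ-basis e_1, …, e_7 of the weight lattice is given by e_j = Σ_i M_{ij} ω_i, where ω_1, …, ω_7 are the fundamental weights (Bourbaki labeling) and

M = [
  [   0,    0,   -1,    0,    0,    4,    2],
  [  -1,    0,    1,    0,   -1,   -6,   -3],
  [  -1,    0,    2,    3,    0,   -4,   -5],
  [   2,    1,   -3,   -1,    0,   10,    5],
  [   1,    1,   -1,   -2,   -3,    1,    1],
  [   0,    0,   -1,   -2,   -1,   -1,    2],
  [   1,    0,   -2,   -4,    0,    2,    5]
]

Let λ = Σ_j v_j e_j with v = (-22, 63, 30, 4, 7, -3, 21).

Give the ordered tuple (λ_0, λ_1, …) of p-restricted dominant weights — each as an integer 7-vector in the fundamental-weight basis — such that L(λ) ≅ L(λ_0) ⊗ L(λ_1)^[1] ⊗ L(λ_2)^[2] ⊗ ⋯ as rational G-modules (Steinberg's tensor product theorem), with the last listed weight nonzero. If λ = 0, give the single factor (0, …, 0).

ω-coordinates c = M·v, v = (-22, 63, 30, 4, 7, -3, 21):
  c_1 = (0)·(-22) + 0·63 + (-1)·(30) + 0·4 + 0·7 + (4)·(-3) + 2·21 = 0
  c_2 = (-1)·(-22) + 0·63 + 1·30 + 0·4 + (-1)·(7) + (-6)·(-3) + (-3)·(21) = 0
  c_3 = (-1)·(-22) + 0·63 + 2·30 + 3·4 + 0·7 + (-4)·(-3) + (-5)·(21) = 1
  c_4 = (2)·(-22) + 1·63 + (-3)·(30) + (-1)·(4) + 0·7 + (10)·(-3) + 5·21 = 0
  c_5 = (1)·(-22) + 1·63 + (-1)·(30) + (-2)·(4) + (-3)·(7) + (1)·(-3) + 1·21 = 0
  c_6 = (0)·(-22) + 0·63 + (-1)·(30) + (-2)·(4) + (-1)·(7) + (-1)·(-3) + 2·21 = 0
  c_7 = (1)·(-22) + 0·63 + (-2)·(30) + (-4)·(4) + 0·7 + (2)·(-3) + 5·21 = 1
p = 2; digits c_i = Σ_j d_{ij}·2^j, 0 ≤ d_{ij} < 2:
  c_1 = 0
  c_2 = 0
  c_3 = 1 = 1·2^0
  c_4 = 0
  c_5 = 0
  c_6 = 0
  c_7 = 1 = 1·2^0
p-restricted factor λ_0 = (0, 0, 1, 0, 0, 0, 1)

((0, 0, 1, 0, 0, 0, 1),)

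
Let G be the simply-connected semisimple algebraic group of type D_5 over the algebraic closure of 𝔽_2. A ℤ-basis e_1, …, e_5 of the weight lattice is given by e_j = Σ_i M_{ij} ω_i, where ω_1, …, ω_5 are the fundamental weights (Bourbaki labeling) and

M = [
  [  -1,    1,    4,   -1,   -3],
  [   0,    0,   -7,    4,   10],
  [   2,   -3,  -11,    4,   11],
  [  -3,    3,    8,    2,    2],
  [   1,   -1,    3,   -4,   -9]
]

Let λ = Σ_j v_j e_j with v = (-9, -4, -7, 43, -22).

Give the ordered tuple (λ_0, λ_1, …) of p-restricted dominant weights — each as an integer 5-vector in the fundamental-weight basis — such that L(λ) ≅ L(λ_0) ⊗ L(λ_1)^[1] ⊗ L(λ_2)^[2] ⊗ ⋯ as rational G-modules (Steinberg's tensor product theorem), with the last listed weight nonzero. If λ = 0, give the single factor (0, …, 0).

((0, 1, 1, 1, 0),)

ω-coordinates c = M·v, v = (-9, -4, -7, 43, -22):
  c_1 = (-1)·(-9) + (1)·(-4) + (4)·(-7) + (-1)·(43) + (-3)·(-22) = 0
  c_2 = (0)·(-9) + (0)·(-4) + (-7)·(-7) + 4·43 + (10)·(-22) = 1
  c_3 = (2)·(-9) + (-3)·(-4) + (-11)·(-7) + 4·43 + (11)·(-22) = 1
  c_4 = (-3)·(-9) + (3)·(-4) + (8)·(-7) + 2·43 + (2)·(-22) = 1
  c_5 = (1)·(-9) + (-1)·(-4) + (3)·(-7) + (-4)·(43) + (-9)·(-22) = 0
p = 2; digits c_i = Σ_j d_{ij}·2^j, 0 ≤ d_{ij} < 2:
  c_1 = 0
  c_2 = 1 = 1·2^0
  c_3 = 1 = 1·2^0
  c_4 = 1 = 1·2^0
  c_5 = 0
p-restricted factor λ_0 = (0, 1, 1, 1, 0)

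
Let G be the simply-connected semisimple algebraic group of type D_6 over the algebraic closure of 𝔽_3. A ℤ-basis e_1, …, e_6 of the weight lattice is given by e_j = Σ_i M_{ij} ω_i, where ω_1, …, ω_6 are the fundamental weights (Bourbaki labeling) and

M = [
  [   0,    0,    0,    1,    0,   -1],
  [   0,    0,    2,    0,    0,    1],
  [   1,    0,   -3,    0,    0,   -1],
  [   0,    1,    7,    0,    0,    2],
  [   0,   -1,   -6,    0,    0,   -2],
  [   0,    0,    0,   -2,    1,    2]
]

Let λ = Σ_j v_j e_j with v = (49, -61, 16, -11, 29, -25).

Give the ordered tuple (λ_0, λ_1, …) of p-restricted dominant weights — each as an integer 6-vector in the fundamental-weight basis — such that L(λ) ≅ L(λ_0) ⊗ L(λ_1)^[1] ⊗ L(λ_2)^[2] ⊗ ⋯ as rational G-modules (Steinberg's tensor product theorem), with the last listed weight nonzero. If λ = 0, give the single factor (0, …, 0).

Converting to the ω-basis (c_i = row i of M dotted with v = (49, -61, 16, -11, 29, -25)):
  c_1 = (0)·(49) + (0)·(-61) + (0)·(16) + (1)·(-11) + (0)·(29) + (-1)·(-25) = 14
  c_2 = (0)·(49) + (0)·(-61) + (2)·(16) + (0)·(-11) + (0)·(29) + (1)·(-25) = 7
  c_3 = (1)·(49) + (0)·(-61) + (-3)·(16) + (0)·(-11) + (0)·(29) + (-1)·(-25) = 26
  c_4 = (0)·(49) + (1)·(-61) + (7)·(16) + (0)·(-11) + (0)·(29) + (2)·(-25) = 1
  c_5 = (0)·(49) + (-1)·(-61) + (-6)·(16) + (0)·(-11) + (0)·(29) + (-2)·(-25) = 15
  c_6 = (0)·(49) + (0)·(-61) + (0)·(16) + (-2)·(-11) + (1)·(29) + (2)·(-25) = 1
Base-3 expansion of each c_i:
  c_1 = 14 = 2·3^0 + 1·3^1 + 1·3^2
  c_2 = 7 = 1·3^0 + 2·3^1
  c_3 = 26 = 2·3^0 + 2·3^1 + 2·3^2
  c_4 = 1 = 1·3^0
  c_5 = 15 = 0·3^0 + 2·3^1 + 1·3^2
  c_6 = 1 = 1·3^0
Factor λ_0 = (2, 1, 2, 1, 0, 1)
Factor λ_1 = (1, 2, 2, 0, 2, 0)
Factor λ_2 = (1, 0, 2, 0, 1, 0)

((2, 1, 2, 1, 0, 1), (1, 2, 2, 0, 2, 0), (1, 0, 2, 0, 1, 0))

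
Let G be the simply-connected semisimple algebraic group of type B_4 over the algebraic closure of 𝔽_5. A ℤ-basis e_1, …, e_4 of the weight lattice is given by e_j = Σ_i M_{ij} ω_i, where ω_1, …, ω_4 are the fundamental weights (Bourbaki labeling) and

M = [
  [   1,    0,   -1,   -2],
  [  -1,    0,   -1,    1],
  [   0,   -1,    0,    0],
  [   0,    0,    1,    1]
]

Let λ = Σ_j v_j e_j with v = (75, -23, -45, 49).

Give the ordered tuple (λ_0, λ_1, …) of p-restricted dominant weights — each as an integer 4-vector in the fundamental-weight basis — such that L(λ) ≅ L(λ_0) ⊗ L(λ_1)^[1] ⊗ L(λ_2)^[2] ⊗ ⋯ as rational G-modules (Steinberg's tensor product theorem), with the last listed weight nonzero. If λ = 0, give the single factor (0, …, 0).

((2, 4, 3, 4), (4, 3, 4, 0))

ω-coordinates c = M·v, v = (75, -23, -45, 49):
  c_1 = (1)·(75) + (0)·(-23) + (-1)·(-45) + (-2)·(49) = 22
  c_2 = (-1)·(75) + (0)·(-23) + (-1)·(-45) + (1)·(49) = 19
  c_3 = (0)·(75) + (-1)·(-23) + (0)·(-45) + (0)·(49) = 23
  c_4 = (0)·(75) + (0)·(-23) + (1)·(-45) + (1)·(49) = 4
Expand coordinatewise in base 5:
  c_1 = 22 = 2·5^0 + 4·5^1
  c_2 = 19 = 4·5^0 + 3·5^1
  c_3 = 23 = 3·5^0 + 4·5^1
  c_4 = 4 = 4·5^0
λ_0 = (2, 4, 3, 4)
λ_1 = (4, 3, 4, 0)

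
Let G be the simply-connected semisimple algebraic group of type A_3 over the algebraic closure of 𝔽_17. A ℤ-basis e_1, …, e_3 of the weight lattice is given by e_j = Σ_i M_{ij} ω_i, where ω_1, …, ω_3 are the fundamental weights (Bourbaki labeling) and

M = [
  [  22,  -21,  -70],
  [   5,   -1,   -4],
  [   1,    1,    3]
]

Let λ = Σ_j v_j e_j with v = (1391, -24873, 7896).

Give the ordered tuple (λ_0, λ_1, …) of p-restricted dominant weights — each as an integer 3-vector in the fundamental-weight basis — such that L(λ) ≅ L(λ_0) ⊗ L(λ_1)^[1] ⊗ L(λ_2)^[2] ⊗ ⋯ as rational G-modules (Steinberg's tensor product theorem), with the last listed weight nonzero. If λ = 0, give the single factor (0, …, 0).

In the fundamental-weight basis, λ has coordinates c = M·v (v = (1391, -24873, 7896)):
  c_1 = (22)·(1391) + (-21)·(-24873) + (-70)·(7896) = 215
  c_2 = (5)·(1391) + (-1)·(-24873) + (-4)·(7896) = 244
  c_3 = (1)·(1391) + (1)·(-24873) + (3)·(7896) = 206
Expand coordinatewise in base 17:
  c_1 = 215 = 11·17^0 + 12·17^1
  c_2 = 244 = 6·17^0 + 14·17^1
  c_3 = 206 = 2·17^0 + 12·17^1
p-restricted factor λ_0 = (11, 6, 2)
p-restricted factor λ_1 = (12, 14, 12)

((11, 6, 2), (12, 14, 12))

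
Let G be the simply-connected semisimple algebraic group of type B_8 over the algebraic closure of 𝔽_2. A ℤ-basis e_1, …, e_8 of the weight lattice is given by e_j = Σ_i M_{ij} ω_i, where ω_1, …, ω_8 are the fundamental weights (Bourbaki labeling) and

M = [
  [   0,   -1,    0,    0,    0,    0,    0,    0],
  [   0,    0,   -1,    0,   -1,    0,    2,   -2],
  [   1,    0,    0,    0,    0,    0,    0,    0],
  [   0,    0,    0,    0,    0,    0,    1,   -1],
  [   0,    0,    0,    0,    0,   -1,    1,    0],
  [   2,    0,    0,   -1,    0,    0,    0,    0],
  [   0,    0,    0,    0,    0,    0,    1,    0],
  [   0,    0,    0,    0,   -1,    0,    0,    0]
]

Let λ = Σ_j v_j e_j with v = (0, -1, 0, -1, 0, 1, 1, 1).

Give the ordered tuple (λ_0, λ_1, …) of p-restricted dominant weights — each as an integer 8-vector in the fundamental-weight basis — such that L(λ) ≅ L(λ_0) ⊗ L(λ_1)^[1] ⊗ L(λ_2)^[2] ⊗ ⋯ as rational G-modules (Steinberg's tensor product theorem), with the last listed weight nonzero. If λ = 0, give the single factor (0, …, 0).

((1, 0, 0, 0, 0, 1, 1, 0),)

Converting to the ω-basis (c_i = row i of M dotted with v = (0, -1, 0, -1, 0, 1, 1, 1)):
  c_1 = 0*0 + -1*-1 + 0*0 + 0*-1 + 0*0 + 0*1 + 0*1 + 0*1 = 1
  c_2 = 0*0 + 0*-1 + -1*0 + 0*-1 + -1*0 + 0*1 + 2*1 + -2*1 = 0
  c_3 = 1*0 + 0*-1 + 0*0 + 0*-1 + 0*0 + 0*1 + 0*1 + 0*1 = 0
  c_4 = 0*0 + 0*-1 + 0*0 + 0*-1 + 0*0 + 0*1 + 1*1 + -1*1 = 0
  c_5 = 0*0 + 0*-1 + 0*0 + 0*-1 + 0*0 + -1*1 + 1*1 + 0*1 = 0
  c_6 = 2*0 + 0*-1 + 0*0 + -1*-1 + 0*0 + 0*1 + 0*1 + 0*1 = 1
  c_7 = 0*0 + 0*-1 + 0*0 + 0*-1 + 0*0 + 0*1 + 1*1 + 0*1 = 1
  c_8 = 0*0 + 0*-1 + 0*0 + 0*-1 + -1*0 + 0*1 + 0*1 + 0*1 = 0
p = 2; digits c_i = Σ_j d_{ij}·2^j, 0 ≤ d_{ij} < 2:
  c_1 = 1 = 1·2^0
  c_2 = 0
  c_3 = 0
  c_4 = 0
  c_5 = 0
  c_6 = 1 = 1·2^0
  c_7 = 1 = 1·2^0
  c_8 = 0
λ_0 = (1, 0, 0, 0, 0, 1, 1, 0)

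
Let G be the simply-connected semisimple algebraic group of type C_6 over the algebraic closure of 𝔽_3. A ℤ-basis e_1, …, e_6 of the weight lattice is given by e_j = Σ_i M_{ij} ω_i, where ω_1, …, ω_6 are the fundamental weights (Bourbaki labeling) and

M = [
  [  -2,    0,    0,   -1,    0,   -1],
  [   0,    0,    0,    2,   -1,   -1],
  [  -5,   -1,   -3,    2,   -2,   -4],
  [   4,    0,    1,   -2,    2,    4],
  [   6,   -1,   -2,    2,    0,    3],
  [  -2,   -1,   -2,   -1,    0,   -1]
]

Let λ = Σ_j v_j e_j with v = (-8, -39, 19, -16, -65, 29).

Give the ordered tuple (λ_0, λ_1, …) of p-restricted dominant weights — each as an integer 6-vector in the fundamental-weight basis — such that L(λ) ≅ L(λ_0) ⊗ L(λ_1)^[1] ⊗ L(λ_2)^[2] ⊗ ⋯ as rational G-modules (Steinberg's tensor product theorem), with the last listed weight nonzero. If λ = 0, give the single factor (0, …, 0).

((0, 1, 1, 2, 2, 1), (1, 1, 1, 1, 2, 1))

In the fundamental-weight basis, λ has coordinates c = M·v (v = (-8, -39, 19, -16, -65, 29)):
  c_1 = -2*-8 + 0*-39 + 0*19 + -1*-16 + 0*-65 + -1*29 = 3
  c_2 = 0*-8 + 0*-39 + 0*19 + 2*-16 + -1*-65 + -1*29 = 4
  c_3 = -5*-8 + -1*-39 + -3*19 + 2*-16 + -2*-65 + -4*29 = 4
  c_4 = 4*-8 + 0*-39 + 1*19 + -2*-16 + 2*-65 + 4*29 = 5
  c_5 = 6*-8 + -1*-39 + -2*19 + 2*-16 + 0*-65 + 3*29 = 8
  c_6 = -2*-8 + -1*-39 + -2*19 + -1*-16 + 0*-65 + -1*29 = 4
Expand coordinatewise in base 3:
  c_1 = 3 = 0·3^0 + 1·3^1
  c_2 = 4 = 1·3^0 + 1·3^1
  c_3 = 4 = 1·3^0 + 1·3^1
  c_4 = 5 = 2·3^0 + 1·3^1
  c_5 = 8 = 2·3^0 + 2·3^1
  c_6 = 4 = 1·3^0 + 1·3^1
λ_0 = (0, 1, 1, 2, 2, 1)
λ_1 = (1, 1, 1, 1, 2, 1)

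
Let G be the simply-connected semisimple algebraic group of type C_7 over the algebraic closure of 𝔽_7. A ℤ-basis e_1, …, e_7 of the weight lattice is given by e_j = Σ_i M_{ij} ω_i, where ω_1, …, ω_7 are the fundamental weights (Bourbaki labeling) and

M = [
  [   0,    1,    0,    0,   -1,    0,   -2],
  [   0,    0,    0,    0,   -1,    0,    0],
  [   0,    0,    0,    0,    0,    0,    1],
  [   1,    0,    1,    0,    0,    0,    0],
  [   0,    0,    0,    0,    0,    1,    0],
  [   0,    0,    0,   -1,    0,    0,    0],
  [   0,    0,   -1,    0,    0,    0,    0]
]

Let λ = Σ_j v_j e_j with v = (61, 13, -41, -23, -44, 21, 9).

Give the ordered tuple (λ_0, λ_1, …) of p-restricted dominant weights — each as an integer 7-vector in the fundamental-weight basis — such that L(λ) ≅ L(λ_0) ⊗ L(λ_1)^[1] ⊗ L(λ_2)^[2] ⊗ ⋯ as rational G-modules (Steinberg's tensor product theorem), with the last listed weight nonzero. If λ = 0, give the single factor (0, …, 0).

((4, 2, 2, 6, 0, 2, 6), (5, 6, 1, 2, 3, 3, 5))

Converting to the ω-basis (c_i = row i of M dotted with v = (61, 13, -41, -23, -44, 21, 9)):
  c_1 = (0)·(61) + (1)·(13) + (0)·(-41) + (0)·(-23) + (-1)·(-44) + (0)·(21) + (-2)·(9) = 39
  c_2 = (0)·(61) + (0)·(13) + (0)·(-41) + (0)·(-23) + (-1)·(-44) + (0)·(21) + (0)·(9) = 44
  c_3 = (0)·(61) + (0)·(13) + (0)·(-41) + (0)·(-23) + (0)·(-44) + (0)·(21) + (1)·(9) = 9
  c_4 = (1)·(61) + (0)·(13) + (1)·(-41) + (0)·(-23) + (0)·(-44) + (0)·(21) + (0)·(9) = 20
  c_5 = (0)·(61) + (0)·(13) + (0)·(-41) + (0)·(-23) + (0)·(-44) + (1)·(21) + (0)·(9) = 21
  c_6 = (0)·(61) + (0)·(13) + (0)·(-41) + (-1)·(-23) + (0)·(-44) + (0)·(21) + (0)·(9) = 23
  c_7 = (0)·(61) + (0)·(13) + (-1)·(-41) + (0)·(-23) + (0)·(-44) + (0)·(21) + (0)·(9) = 41
Base-7 expansion of each c_i:
  c_1 = 39 = 4·7^0 + 5·7^1
  c_2 = 44 = 2·7^0 + 6·7^1
  c_3 = 9 = 2·7^0 + 1·7^1
  c_4 = 20 = 6·7^0 + 2·7^1
  c_5 = 21 = 0·7^0 + 3·7^1
  c_6 = 23 = 2·7^0 + 3·7^1
  c_7 = 41 = 6·7^0 + 5·7^1
Factor λ_0 = (4, 2, 2, 6, 0, 2, 6)
Factor λ_1 = (5, 6, 1, 2, 3, 3, 5)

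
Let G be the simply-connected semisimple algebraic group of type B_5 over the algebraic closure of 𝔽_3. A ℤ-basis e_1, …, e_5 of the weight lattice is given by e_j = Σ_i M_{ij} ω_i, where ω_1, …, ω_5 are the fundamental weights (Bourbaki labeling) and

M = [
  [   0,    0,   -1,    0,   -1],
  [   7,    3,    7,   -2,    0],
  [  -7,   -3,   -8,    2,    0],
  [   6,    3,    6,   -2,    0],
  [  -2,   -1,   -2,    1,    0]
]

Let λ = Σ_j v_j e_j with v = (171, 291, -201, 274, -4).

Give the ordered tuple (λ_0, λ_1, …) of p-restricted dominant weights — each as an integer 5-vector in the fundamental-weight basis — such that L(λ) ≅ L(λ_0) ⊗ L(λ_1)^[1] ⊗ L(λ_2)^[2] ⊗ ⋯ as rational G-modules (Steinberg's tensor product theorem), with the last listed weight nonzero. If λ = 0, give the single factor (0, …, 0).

In the fundamental-weight basis, λ has coordinates c = M·v (v = (171, 291, -201, 274, -4)):
  c_1 = 0*171 + 0*291 + -1*-201 + 0*274 + -1*-4 = 205
  c_2 = 7*171 + 3*291 + 7*-201 + -2*274 + 0*-4 = 115
  c_3 = -7*171 + -3*291 + -8*-201 + 2*274 + 0*-4 = 86
  c_4 = 6*171 + 3*291 + 6*-201 + -2*274 + 0*-4 = 145
  c_5 = -2*171 + -1*291 + -2*-201 + 1*274 + 0*-4 = 43
Writing each c_i in base p = 3:
  c_1 = 205 = 1·3^0 + 2·3^1 + 1·3^2 + 1·3^3 + 2·3^4
  c_2 = 115 = 1·3^0 + 2·3^1 + 0·3^2 + 1·3^3 + 1·3^4
  c_3 = 86 = 2·3^0 + 1·3^1 + 0·3^2 + 0·3^3 + 1·3^4
  c_4 = 145 = 1·3^0 + 0·3^1 + 1·3^2 + 2·3^3 + 1·3^4
  c_5 = 43 = 1·3^0 + 2·3^1 + 1·3^2 + 1·3^3
p-restricted factor λ_0 = (1, 1, 2, 1, 1)
p-restricted factor λ_1 = (2, 2, 1, 0, 2)
p-restricted factor λ_2 = (1, 0, 0, 1, 1)
p-restricted factor λ_3 = (1, 1, 0, 2, 1)
p-restricted factor λ_4 = (2, 1, 1, 1, 0)

((1, 1, 2, 1, 1), (2, 2, 1, 0, 2), (1, 0, 0, 1, 1), (1, 1, 0, 2, 1), (2, 1, 1, 1, 0))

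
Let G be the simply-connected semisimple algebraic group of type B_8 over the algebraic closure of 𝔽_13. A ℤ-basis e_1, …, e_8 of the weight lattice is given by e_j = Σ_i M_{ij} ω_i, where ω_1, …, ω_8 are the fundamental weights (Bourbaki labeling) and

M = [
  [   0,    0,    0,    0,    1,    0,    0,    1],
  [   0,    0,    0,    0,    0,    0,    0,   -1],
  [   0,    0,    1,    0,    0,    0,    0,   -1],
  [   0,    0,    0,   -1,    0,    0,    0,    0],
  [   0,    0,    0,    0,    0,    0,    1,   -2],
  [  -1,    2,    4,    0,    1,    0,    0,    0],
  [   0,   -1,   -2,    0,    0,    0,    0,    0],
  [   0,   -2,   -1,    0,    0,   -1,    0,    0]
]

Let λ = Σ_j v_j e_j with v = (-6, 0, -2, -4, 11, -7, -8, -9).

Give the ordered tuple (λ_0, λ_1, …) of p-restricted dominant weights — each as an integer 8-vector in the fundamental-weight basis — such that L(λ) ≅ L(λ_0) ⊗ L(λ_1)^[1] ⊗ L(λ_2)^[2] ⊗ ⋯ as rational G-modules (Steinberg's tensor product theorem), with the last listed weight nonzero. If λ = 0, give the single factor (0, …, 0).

Converting to the ω-basis (c_i = row i of M dotted with v = (-6, 0, -2, -4, 11, -7, -8, -9)):
  c_1 = (0)·(-6) + (0)·(0) + (0)·(-2) + (0)·(-4) + (1)·(11) + (0)·(-7) + (0)·(-8) + (1)·(-9) = 2
  c_2 = (0)·(-6) + (0)·(0) + (0)·(-2) + (0)·(-4) + (0)·(11) + (0)·(-7) + (0)·(-8) + (-1)·(-9) = 9
  c_3 = (0)·(-6) + (0)·(0) + (1)·(-2) + (0)·(-4) + (0)·(11) + (0)·(-7) + (0)·(-8) + (-1)·(-9) = 7
  c_4 = (0)·(-6) + (0)·(0) + (0)·(-2) + (-1)·(-4) + (0)·(11) + (0)·(-7) + (0)·(-8) + (0)·(-9) = 4
  c_5 = (0)·(-6) + (0)·(0) + (0)·(-2) + (0)·(-4) + (0)·(11) + (0)·(-7) + (1)·(-8) + (-2)·(-9) = 10
  c_6 = (-1)·(-6) + (2)·(0) + (4)·(-2) + (0)·(-4) + (1)·(11) + (0)·(-7) + (0)·(-8) + (0)·(-9) = 9
  c_7 = (0)·(-6) + (-1)·(0) + (-2)·(-2) + (0)·(-4) + (0)·(11) + (0)·(-7) + (0)·(-8) + (0)·(-9) = 4
  c_8 = (0)·(-6) + (-2)·(0) + (-1)·(-2) + (0)·(-4) + (0)·(11) + (-1)·(-7) + (0)·(-8) + (0)·(-9) = 9
Expand coordinatewise in base 13:
  c_1 = 2 = 2·13^0
  c_2 = 9 = 9·13^0
  c_3 = 7 = 7·13^0
  c_4 = 4 = 4·13^0
  c_5 = 10 = 10·13^0
  c_6 = 9 = 9·13^0
  c_7 = 4 = 4·13^0
  c_8 = 9 = 9·13^0
λ_0 = (2, 9, 7, 4, 10, 9, 4, 9)

((2, 9, 7, 4, 10, 9, 4, 9),)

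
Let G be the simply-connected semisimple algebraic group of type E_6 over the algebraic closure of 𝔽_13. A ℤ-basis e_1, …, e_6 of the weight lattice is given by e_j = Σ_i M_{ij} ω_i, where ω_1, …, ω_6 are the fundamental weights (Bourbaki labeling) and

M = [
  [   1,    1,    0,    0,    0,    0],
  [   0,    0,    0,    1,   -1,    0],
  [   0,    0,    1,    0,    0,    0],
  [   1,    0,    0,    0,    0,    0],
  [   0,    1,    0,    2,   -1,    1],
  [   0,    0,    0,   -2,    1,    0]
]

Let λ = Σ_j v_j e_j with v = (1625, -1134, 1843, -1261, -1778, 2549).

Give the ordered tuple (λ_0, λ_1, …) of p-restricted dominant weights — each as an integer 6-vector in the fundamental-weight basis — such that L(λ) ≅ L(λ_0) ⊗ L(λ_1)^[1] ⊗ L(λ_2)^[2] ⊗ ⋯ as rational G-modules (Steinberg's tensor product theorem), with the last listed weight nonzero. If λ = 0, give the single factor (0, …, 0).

Converting to the ω-basis (c_i = row i of M dotted with v = (1625, -1134, 1843, -1261, -1778, 2549)):
  c_1 = (1)·(1625) + (1)·(-1134) + (0)·(1843) + (0)·(-1261) + (0)·(-1778) + (0)·(2549) = 491
  c_2 = (0)·(1625) + (0)·(-1134) + (0)·(1843) + (1)·(-1261) + (-1)·(-1778) + (0)·(2549) = 517
  c_3 = (0)·(1625) + (0)·(-1134) + (1)·(1843) + (0)·(-1261) + (0)·(-1778) + (0)·(2549) = 1843
  c_4 = (1)·(1625) + (0)·(-1134) + (0)·(1843) + (0)·(-1261) + (0)·(-1778) + (0)·(2549) = 1625
  c_5 = (0)·(1625) + (1)·(-1134) + (0)·(1843) + (2)·(-1261) + (-1)·(-1778) + (1)·(2549) = 671
  c_6 = (0)·(1625) + (0)·(-1134) + (0)·(1843) + (-2)·(-1261) + (1)·(-1778) + (0)·(2549) = 744
Expand coordinatewise in base 13:
  c_1 = 491 = 10·13^0 + 11·13^1 + 2·13^2
  c_2 = 517 = 10·13^0 + 0·13^1 + 3·13^2
  c_3 = 1843 = 10·13^0 + 11·13^1 + 10·13^2
  c_4 = 1625 = 0·13^0 + 8·13^1 + 9·13^2
  c_5 = 671 = 8·13^0 + 12·13^1 + 3·13^2
  c_6 = 744 = 3·13^0 + 5·13^1 + 4·13^2
λ_0 = (10, 10, 10, 0, 8, 3)
λ_1 = (11, 0, 11, 8, 12, 5)
λ_2 = (2, 3, 10, 9, 3, 4)

((10, 10, 10, 0, 8, 3), (11, 0, 11, 8, 12, 5), (2, 3, 10, 9, 3, 4))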